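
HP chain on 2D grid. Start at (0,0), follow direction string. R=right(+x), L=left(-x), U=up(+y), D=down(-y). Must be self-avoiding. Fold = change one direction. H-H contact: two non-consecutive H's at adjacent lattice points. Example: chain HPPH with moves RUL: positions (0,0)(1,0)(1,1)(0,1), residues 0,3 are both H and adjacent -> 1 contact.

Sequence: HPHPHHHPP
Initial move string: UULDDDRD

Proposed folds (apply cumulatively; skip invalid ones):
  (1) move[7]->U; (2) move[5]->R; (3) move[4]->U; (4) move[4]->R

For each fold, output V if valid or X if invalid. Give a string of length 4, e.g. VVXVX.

Initial: UULDDDRD -> [(0, 0), (0, 1), (0, 2), (-1, 2), (-1, 1), (-1, 0), (-1, -1), (0, -1), (0, -2)]
Fold 1: move[7]->U => UULDDDRU INVALID (collision), skipped
Fold 2: move[5]->R => UULDDRRD INVALID (collision), skipped
Fold 3: move[4]->U => UULDUDRD INVALID (collision), skipped
Fold 4: move[4]->R => UULDRDRD INVALID (collision), skipped

Answer: XXXX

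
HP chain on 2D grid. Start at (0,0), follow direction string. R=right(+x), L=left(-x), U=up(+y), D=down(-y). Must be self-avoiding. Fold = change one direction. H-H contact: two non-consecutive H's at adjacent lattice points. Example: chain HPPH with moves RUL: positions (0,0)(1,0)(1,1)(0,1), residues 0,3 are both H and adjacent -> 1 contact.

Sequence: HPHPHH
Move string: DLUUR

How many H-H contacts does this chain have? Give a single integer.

Positions: [(0, 0), (0, -1), (-1, -1), (-1, 0), (-1, 1), (0, 1)]
H-H contact: residue 0 @(0,0) - residue 5 @(0, 1)

Answer: 1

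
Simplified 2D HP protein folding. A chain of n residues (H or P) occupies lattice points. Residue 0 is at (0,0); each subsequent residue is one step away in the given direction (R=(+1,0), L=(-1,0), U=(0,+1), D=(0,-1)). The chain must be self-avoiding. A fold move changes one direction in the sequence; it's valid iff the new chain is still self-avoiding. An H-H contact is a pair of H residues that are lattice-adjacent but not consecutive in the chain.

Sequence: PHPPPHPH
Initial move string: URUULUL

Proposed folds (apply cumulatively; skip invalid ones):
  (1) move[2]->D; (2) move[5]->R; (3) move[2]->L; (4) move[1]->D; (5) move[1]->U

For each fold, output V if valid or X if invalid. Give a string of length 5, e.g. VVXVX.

Answer: XXXXV

Derivation:
Initial: URUULUL -> [(0, 0), (0, 1), (1, 1), (1, 2), (1, 3), (0, 3), (0, 4), (-1, 4)]
Fold 1: move[2]->D => URDULUL INVALID (collision), skipped
Fold 2: move[5]->R => URUULRL INVALID (collision), skipped
Fold 3: move[2]->L => URLULUL INVALID (collision), skipped
Fold 4: move[1]->D => UDUULUL INVALID (collision), skipped
Fold 5: move[1]->U => UUUULUL VALID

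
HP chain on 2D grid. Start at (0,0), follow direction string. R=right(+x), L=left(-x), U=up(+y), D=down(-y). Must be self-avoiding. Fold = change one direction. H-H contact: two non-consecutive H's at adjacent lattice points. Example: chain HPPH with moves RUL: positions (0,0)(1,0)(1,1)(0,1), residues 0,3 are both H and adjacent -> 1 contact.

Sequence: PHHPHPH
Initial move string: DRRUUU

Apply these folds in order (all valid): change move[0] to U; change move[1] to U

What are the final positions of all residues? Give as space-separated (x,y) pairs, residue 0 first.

Initial moves: DRRUUU
Fold: move[0]->U => URRUUU (positions: [(0, 0), (0, 1), (1, 1), (2, 1), (2, 2), (2, 3), (2, 4)])
Fold: move[1]->U => UURUUU (positions: [(0, 0), (0, 1), (0, 2), (1, 2), (1, 3), (1, 4), (1, 5)])

Answer: (0,0) (0,1) (0,2) (1,2) (1,3) (1,4) (1,5)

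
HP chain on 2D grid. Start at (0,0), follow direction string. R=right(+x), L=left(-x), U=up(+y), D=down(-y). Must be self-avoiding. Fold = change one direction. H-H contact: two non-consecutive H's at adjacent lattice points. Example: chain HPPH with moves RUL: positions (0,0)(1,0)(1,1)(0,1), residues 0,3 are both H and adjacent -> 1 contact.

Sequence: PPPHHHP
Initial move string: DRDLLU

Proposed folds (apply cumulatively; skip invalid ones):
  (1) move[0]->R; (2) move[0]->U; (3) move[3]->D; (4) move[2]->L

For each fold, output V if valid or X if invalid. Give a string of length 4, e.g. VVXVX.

Initial: DRDLLU -> [(0, 0), (0, -1), (1, -1), (1, -2), (0, -2), (-1, -2), (-1, -1)]
Fold 1: move[0]->R => RRDLLU INVALID (collision), skipped
Fold 2: move[0]->U => URDLLU INVALID (collision), skipped
Fold 3: move[3]->D => DRDDLU VALID
Fold 4: move[2]->L => DRLDLU INVALID (collision), skipped

Answer: XXVX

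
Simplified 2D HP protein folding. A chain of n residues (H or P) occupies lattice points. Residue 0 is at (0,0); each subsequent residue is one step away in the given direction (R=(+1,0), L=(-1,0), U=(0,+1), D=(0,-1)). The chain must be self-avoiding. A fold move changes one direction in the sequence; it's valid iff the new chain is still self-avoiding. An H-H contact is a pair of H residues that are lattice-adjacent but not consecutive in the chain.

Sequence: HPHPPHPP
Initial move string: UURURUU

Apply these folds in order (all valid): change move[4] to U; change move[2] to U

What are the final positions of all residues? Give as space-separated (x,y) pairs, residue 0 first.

Answer: (0,0) (0,1) (0,2) (0,3) (0,4) (0,5) (0,6) (0,7)

Derivation:
Initial moves: UURURUU
Fold: move[4]->U => UURUUUU (positions: [(0, 0), (0, 1), (0, 2), (1, 2), (1, 3), (1, 4), (1, 5), (1, 6)])
Fold: move[2]->U => UUUUUUU (positions: [(0, 0), (0, 1), (0, 2), (0, 3), (0, 4), (0, 5), (0, 6), (0, 7)])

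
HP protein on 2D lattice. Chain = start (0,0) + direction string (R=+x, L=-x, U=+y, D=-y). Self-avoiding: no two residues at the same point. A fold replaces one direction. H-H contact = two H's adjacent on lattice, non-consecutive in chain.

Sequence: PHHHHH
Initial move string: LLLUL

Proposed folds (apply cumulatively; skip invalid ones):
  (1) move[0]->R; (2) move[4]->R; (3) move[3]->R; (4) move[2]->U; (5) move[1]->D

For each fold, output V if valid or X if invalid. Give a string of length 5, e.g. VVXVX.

Initial: LLLUL -> [(0, 0), (-1, 0), (-2, 0), (-3, 0), (-3, 1), (-4, 1)]
Fold 1: move[0]->R => RLLUL INVALID (collision), skipped
Fold 2: move[4]->R => LLLUR VALID
Fold 3: move[3]->R => LLLRR INVALID (collision), skipped
Fold 4: move[2]->U => LLUUR VALID
Fold 5: move[1]->D => LDUUR INVALID (collision), skipped

Answer: XVXVX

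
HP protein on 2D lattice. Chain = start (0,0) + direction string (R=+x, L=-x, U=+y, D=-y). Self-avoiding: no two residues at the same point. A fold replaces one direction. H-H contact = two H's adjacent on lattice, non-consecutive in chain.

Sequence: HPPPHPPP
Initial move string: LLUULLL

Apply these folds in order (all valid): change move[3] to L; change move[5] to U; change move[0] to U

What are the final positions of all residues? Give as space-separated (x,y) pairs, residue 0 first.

Initial moves: LLUULLL
Fold: move[3]->L => LLULLLL (positions: [(0, 0), (-1, 0), (-2, 0), (-2, 1), (-3, 1), (-4, 1), (-5, 1), (-6, 1)])
Fold: move[5]->U => LLULLUL (positions: [(0, 0), (-1, 0), (-2, 0), (-2, 1), (-3, 1), (-4, 1), (-4, 2), (-5, 2)])
Fold: move[0]->U => ULULLUL (positions: [(0, 0), (0, 1), (-1, 1), (-1, 2), (-2, 2), (-3, 2), (-3, 3), (-4, 3)])

Answer: (0,0) (0,1) (-1,1) (-1,2) (-2,2) (-3,2) (-3,3) (-4,3)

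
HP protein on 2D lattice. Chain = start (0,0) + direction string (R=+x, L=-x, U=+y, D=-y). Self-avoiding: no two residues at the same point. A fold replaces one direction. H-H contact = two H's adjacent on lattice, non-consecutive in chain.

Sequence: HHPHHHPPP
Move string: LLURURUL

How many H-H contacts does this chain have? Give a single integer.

Answer: 1

Derivation:
Positions: [(0, 0), (-1, 0), (-2, 0), (-2, 1), (-1, 1), (-1, 2), (0, 2), (0, 3), (-1, 3)]
H-H contact: residue 1 @(-1,0) - residue 4 @(-1, 1)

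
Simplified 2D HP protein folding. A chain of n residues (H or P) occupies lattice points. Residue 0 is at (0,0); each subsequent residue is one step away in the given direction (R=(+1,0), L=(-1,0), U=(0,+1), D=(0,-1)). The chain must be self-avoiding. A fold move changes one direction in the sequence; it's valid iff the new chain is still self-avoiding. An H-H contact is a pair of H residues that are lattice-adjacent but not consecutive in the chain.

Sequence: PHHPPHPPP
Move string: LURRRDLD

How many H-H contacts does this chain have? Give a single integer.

Positions: [(0, 0), (-1, 0), (-1, 1), (0, 1), (1, 1), (2, 1), (2, 0), (1, 0), (1, -1)]
No H-H contacts found.

Answer: 0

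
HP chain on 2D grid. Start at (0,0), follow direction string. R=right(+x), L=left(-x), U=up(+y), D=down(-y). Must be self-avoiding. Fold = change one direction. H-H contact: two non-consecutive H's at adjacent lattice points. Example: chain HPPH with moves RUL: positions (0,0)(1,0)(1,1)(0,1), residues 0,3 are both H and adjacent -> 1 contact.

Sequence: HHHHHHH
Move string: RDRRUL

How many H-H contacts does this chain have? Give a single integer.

Positions: [(0, 0), (1, 0), (1, -1), (2, -1), (3, -1), (3, 0), (2, 0)]
H-H contact: residue 1 @(1,0) - residue 6 @(2, 0)
H-H contact: residue 3 @(2,-1) - residue 6 @(2, 0)

Answer: 2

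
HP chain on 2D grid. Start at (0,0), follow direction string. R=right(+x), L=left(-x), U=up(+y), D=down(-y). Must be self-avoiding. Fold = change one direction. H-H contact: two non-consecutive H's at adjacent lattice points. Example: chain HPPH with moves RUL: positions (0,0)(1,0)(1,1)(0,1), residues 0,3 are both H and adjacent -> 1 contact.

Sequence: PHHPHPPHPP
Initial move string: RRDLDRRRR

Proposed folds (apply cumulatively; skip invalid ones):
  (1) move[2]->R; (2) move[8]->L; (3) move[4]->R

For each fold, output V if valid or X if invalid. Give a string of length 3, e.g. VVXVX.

Initial: RRDLDRRRR -> [(0, 0), (1, 0), (2, 0), (2, -1), (1, -1), (1, -2), (2, -2), (3, -2), (4, -2), (5, -2)]
Fold 1: move[2]->R => RRRLDRRRR INVALID (collision), skipped
Fold 2: move[8]->L => RRDLDRRRL INVALID (collision), skipped
Fold 3: move[4]->R => RRDLRRRRR INVALID (collision), skipped

Answer: XXX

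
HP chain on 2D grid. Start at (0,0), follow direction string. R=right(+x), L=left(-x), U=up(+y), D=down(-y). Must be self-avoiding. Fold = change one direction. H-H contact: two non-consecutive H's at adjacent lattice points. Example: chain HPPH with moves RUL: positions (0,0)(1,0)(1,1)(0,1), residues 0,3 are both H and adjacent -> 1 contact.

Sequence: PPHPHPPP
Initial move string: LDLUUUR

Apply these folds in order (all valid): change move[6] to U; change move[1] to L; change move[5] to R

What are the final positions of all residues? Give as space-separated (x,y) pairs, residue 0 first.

Initial moves: LDLUUUR
Fold: move[6]->U => LDLUUUU (positions: [(0, 0), (-1, 0), (-1, -1), (-2, -1), (-2, 0), (-2, 1), (-2, 2), (-2, 3)])
Fold: move[1]->L => LLLUUUU (positions: [(0, 0), (-1, 0), (-2, 0), (-3, 0), (-3, 1), (-3, 2), (-3, 3), (-3, 4)])
Fold: move[5]->R => LLLUURU (positions: [(0, 0), (-1, 0), (-2, 0), (-3, 0), (-3, 1), (-3, 2), (-2, 2), (-2, 3)])

Answer: (0,0) (-1,0) (-2,0) (-3,0) (-3,1) (-3,2) (-2,2) (-2,3)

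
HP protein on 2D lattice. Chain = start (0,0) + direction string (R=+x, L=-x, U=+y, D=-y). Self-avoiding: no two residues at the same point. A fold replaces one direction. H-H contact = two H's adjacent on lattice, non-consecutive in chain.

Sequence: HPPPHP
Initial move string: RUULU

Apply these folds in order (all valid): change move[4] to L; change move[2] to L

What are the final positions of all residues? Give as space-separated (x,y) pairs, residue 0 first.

Initial moves: RUULU
Fold: move[4]->L => RUULL (positions: [(0, 0), (1, 0), (1, 1), (1, 2), (0, 2), (-1, 2)])
Fold: move[2]->L => RULLL (positions: [(0, 0), (1, 0), (1, 1), (0, 1), (-1, 1), (-2, 1)])

Answer: (0,0) (1,0) (1,1) (0,1) (-1,1) (-2,1)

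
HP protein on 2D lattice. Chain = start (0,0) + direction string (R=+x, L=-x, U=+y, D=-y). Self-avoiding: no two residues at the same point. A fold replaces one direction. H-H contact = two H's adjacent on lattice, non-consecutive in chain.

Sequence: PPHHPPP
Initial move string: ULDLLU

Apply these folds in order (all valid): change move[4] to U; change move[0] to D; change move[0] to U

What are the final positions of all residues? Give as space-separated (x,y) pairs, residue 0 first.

Initial moves: ULDLLU
Fold: move[4]->U => ULDLUU (positions: [(0, 0), (0, 1), (-1, 1), (-1, 0), (-2, 0), (-2, 1), (-2, 2)])
Fold: move[0]->D => DLDLUU (positions: [(0, 0), (0, -1), (-1, -1), (-1, -2), (-2, -2), (-2, -1), (-2, 0)])
Fold: move[0]->U => ULDLUU (positions: [(0, 0), (0, 1), (-1, 1), (-1, 0), (-2, 0), (-2, 1), (-2, 2)])

Answer: (0,0) (0,1) (-1,1) (-1,0) (-2,0) (-2,1) (-2,2)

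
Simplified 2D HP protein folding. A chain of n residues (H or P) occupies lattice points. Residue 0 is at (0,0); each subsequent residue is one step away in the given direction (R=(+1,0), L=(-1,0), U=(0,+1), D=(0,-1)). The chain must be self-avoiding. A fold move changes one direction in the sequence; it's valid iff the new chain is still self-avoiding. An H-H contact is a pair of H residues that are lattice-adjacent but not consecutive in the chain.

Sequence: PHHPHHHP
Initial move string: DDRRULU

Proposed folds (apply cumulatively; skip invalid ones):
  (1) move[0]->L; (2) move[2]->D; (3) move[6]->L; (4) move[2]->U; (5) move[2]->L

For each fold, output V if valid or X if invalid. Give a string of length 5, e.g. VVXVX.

Answer: XXXXX

Derivation:
Initial: DDRRULU -> [(0, 0), (0, -1), (0, -2), (1, -2), (2, -2), (2, -1), (1, -1), (1, 0)]
Fold 1: move[0]->L => LDRRULU INVALID (collision), skipped
Fold 2: move[2]->D => DDDRULU INVALID (collision), skipped
Fold 3: move[6]->L => DDRRULL INVALID (collision), skipped
Fold 4: move[2]->U => DDURULU INVALID (collision), skipped
Fold 5: move[2]->L => DDLRULU INVALID (collision), skipped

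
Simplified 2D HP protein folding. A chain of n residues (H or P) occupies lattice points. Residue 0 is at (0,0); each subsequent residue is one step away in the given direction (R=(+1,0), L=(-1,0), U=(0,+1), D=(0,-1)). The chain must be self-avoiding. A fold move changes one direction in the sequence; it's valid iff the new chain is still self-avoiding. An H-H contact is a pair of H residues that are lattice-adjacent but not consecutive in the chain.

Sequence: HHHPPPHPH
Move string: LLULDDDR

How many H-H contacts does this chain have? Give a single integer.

Answer: 0

Derivation:
Positions: [(0, 0), (-1, 0), (-2, 0), (-2, 1), (-3, 1), (-3, 0), (-3, -1), (-3, -2), (-2, -2)]
No H-H contacts found.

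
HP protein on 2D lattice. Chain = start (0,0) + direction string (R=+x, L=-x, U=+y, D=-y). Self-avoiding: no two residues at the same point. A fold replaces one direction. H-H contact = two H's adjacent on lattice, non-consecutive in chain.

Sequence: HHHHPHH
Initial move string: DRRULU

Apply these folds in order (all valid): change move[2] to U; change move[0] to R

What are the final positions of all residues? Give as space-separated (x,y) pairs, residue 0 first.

Answer: (0,0) (1,0) (2,0) (2,1) (2,2) (1,2) (1,3)

Derivation:
Initial moves: DRRULU
Fold: move[2]->U => DRUULU (positions: [(0, 0), (0, -1), (1, -1), (1, 0), (1, 1), (0, 1), (0, 2)])
Fold: move[0]->R => RRUULU (positions: [(0, 0), (1, 0), (2, 0), (2, 1), (2, 2), (1, 2), (1, 3)])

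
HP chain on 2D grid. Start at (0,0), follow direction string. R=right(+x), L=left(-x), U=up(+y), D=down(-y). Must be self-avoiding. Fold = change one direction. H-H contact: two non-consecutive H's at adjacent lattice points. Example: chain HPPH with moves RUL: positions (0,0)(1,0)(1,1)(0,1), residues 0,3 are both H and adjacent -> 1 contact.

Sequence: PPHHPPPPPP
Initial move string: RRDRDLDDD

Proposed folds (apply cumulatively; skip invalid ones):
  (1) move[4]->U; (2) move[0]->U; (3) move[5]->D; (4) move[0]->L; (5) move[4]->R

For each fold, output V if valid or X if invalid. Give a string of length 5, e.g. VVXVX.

Initial: RRDRDLDDD -> [(0, 0), (1, 0), (2, 0), (2, -1), (3, -1), (3, -2), (2, -2), (2, -3), (2, -4), (2, -5)]
Fold 1: move[4]->U => RRDRULDDD INVALID (collision), skipped
Fold 2: move[0]->U => URDRDLDDD VALID
Fold 3: move[5]->D => URDRDDDDD VALID
Fold 4: move[0]->L => LRDRDDDDD INVALID (collision), skipped
Fold 5: move[4]->R => URDRRDDDD VALID

Answer: XVVXV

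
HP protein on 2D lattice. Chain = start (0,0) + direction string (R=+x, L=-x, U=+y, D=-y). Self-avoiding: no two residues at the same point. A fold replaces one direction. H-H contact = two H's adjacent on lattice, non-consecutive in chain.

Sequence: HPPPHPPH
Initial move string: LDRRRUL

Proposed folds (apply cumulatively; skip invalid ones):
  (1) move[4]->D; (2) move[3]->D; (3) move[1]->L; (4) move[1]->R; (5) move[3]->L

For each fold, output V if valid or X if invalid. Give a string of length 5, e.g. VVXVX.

Initial: LDRRRUL -> [(0, 0), (-1, 0), (-1, -1), (0, -1), (1, -1), (2, -1), (2, 0), (1, 0)]
Fold 1: move[4]->D => LDRRDUL INVALID (collision), skipped
Fold 2: move[3]->D => LDRDRUL INVALID (collision), skipped
Fold 3: move[1]->L => LLRRRUL INVALID (collision), skipped
Fold 4: move[1]->R => LRRRRUL INVALID (collision), skipped
Fold 5: move[3]->L => LDRLRUL INVALID (collision), skipped

Answer: XXXXX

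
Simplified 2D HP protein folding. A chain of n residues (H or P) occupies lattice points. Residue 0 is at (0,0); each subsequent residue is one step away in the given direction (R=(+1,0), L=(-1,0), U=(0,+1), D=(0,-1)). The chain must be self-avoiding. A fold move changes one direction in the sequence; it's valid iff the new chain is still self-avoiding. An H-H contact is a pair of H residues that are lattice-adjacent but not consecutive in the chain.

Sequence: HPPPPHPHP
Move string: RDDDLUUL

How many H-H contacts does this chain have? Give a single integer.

Positions: [(0, 0), (1, 0), (1, -1), (1, -2), (1, -3), (0, -3), (0, -2), (0, -1), (-1, -1)]
H-H contact: residue 0 @(0,0) - residue 7 @(0, -1)

Answer: 1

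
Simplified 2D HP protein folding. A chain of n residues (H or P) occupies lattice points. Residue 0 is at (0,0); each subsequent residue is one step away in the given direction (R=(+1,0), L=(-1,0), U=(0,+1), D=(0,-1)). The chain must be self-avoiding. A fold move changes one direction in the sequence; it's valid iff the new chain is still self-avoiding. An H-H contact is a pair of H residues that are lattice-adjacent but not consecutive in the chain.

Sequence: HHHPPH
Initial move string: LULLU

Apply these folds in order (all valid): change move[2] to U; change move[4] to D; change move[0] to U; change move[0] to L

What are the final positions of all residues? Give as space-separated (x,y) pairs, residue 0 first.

Initial moves: LULLU
Fold: move[2]->U => LUULU (positions: [(0, 0), (-1, 0), (-1, 1), (-1, 2), (-2, 2), (-2, 3)])
Fold: move[4]->D => LUULD (positions: [(0, 0), (-1, 0), (-1, 1), (-1, 2), (-2, 2), (-2, 1)])
Fold: move[0]->U => UUULD (positions: [(0, 0), (0, 1), (0, 2), (0, 3), (-1, 3), (-1, 2)])
Fold: move[0]->L => LUULD (positions: [(0, 0), (-1, 0), (-1, 1), (-1, 2), (-2, 2), (-2, 1)])

Answer: (0,0) (-1,0) (-1,1) (-1,2) (-2,2) (-2,1)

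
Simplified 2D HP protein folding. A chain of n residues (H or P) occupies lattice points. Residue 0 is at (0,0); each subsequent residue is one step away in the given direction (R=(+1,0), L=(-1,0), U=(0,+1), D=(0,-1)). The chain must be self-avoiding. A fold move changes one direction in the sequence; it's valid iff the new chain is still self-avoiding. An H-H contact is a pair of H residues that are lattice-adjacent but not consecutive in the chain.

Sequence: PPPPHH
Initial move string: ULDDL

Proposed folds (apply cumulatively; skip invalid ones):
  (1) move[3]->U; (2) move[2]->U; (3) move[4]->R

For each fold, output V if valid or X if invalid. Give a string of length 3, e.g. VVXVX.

Initial: ULDDL -> [(0, 0), (0, 1), (-1, 1), (-1, 0), (-1, -1), (-2, -1)]
Fold 1: move[3]->U => ULDUL INVALID (collision), skipped
Fold 2: move[2]->U => ULUDL INVALID (collision), skipped
Fold 3: move[4]->R => ULDDR VALID

Answer: XXV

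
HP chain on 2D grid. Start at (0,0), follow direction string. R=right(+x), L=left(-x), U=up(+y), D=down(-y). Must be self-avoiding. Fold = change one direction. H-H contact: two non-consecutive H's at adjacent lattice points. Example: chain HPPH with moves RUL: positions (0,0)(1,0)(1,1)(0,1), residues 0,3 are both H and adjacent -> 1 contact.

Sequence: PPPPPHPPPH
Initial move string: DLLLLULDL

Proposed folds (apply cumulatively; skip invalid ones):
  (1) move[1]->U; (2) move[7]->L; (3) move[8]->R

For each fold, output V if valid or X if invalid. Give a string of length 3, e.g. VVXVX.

Answer: XVX

Derivation:
Initial: DLLLLULDL -> [(0, 0), (0, -1), (-1, -1), (-2, -1), (-3, -1), (-4, -1), (-4, 0), (-5, 0), (-5, -1), (-6, -1)]
Fold 1: move[1]->U => DULLLULDL INVALID (collision), skipped
Fold 2: move[7]->L => DLLLLULLL VALID
Fold 3: move[8]->R => DLLLLULLR INVALID (collision), skipped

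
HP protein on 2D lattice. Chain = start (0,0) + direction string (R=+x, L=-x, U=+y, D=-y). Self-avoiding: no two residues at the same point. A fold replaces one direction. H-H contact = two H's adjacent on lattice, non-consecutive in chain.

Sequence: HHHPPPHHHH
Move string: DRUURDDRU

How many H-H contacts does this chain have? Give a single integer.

Answer: 2

Derivation:
Positions: [(0, 0), (0, -1), (1, -1), (1, 0), (1, 1), (2, 1), (2, 0), (2, -1), (3, -1), (3, 0)]
H-H contact: residue 2 @(1,-1) - residue 7 @(2, -1)
H-H contact: residue 6 @(2,0) - residue 9 @(3, 0)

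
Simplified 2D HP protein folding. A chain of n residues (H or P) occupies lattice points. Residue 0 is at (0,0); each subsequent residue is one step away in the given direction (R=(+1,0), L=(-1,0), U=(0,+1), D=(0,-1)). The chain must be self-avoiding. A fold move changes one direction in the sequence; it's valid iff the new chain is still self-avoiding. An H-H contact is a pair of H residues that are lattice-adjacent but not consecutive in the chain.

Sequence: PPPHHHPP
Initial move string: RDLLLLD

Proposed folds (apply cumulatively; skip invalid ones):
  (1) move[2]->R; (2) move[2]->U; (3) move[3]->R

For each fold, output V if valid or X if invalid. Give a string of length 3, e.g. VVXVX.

Answer: XXX

Derivation:
Initial: RDLLLLD -> [(0, 0), (1, 0), (1, -1), (0, -1), (-1, -1), (-2, -1), (-3, -1), (-3, -2)]
Fold 1: move[2]->R => RDRLLLD INVALID (collision), skipped
Fold 2: move[2]->U => RDULLLD INVALID (collision), skipped
Fold 3: move[3]->R => RDLRLLD INVALID (collision), skipped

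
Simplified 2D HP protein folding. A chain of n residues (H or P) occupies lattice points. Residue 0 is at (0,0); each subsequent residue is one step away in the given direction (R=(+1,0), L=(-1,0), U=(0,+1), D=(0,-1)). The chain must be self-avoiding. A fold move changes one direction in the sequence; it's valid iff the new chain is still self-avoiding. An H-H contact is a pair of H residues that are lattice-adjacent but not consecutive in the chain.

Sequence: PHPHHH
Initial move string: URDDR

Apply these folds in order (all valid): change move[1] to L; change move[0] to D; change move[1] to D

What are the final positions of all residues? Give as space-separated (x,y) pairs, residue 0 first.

Initial moves: URDDR
Fold: move[1]->L => ULDDR (positions: [(0, 0), (0, 1), (-1, 1), (-1, 0), (-1, -1), (0, -1)])
Fold: move[0]->D => DLDDR (positions: [(0, 0), (0, -1), (-1, -1), (-1, -2), (-1, -3), (0, -3)])
Fold: move[1]->D => DDDDR (positions: [(0, 0), (0, -1), (0, -2), (0, -3), (0, -4), (1, -4)])

Answer: (0,0) (0,-1) (0,-2) (0,-3) (0,-4) (1,-4)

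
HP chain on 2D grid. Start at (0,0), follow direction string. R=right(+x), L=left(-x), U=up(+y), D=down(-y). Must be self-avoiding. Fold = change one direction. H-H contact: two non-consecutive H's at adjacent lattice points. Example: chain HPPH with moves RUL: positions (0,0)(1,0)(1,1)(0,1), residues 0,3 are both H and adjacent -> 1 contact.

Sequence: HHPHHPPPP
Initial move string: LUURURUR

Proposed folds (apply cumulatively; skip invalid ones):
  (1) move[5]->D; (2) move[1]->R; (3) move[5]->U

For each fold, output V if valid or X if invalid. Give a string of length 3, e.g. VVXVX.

Answer: XXV

Derivation:
Initial: LUURURUR -> [(0, 0), (-1, 0), (-1, 1), (-1, 2), (0, 2), (0, 3), (1, 3), (1, 4), (2, 4)]
Fold 1: move[5]->D => LUURUDUR INVALID (collision), skipped
Fold 2: move[1]->R => LRURURUR INVALID (collision), skipped
Fold 3: move[5]->U => LUURUUUR VALID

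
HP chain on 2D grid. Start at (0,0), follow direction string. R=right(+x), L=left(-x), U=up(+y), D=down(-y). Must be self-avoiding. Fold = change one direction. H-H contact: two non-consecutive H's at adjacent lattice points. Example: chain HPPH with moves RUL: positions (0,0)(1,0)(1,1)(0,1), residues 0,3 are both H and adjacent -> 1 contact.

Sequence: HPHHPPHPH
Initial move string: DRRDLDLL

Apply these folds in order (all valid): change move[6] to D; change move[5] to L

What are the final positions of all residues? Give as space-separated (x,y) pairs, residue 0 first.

Initial moves: DRRDLDLL
Fold: move[6]->D => DRRDLDDL (positions: [(0, 0), (0, -1), (1, -1), (2, -1), (2, -2), (1, -2), (1, -3), (1, -4), (0, -4)])
Fold: move[5]->L => DRRDLLDL (positions: [(0, 0), (0, -1), (1, -1), (2, -1), (2, -2), (1, -2), (0, -2), (0, -3), (-1, -3)])

Answer: (0,0) (0,-1) (1,-1) (2,-1) (2,-2) (1,-2) (0,-2) (0,-3) (-1,-3)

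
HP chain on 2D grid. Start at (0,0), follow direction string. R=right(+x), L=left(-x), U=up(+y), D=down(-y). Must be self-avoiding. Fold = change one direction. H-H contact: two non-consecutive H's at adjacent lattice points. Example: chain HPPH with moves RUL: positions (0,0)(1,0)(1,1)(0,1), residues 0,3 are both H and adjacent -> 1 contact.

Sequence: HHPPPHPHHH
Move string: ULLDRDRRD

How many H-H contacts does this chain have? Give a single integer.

Answer: 2

Derivation:
Positions: [(0, 0), (0, 1), (-1, 1), (-2, 1), (-2, 0), (-1, 0), (-1, -1), (0, -1), (1, -1), (1, -2)]
H-H contact: residue 0 @(0,0) - residue 5 @(-1, 0)
H-H contact: residue 0 @(0,0) - residue 7 @(0, -1)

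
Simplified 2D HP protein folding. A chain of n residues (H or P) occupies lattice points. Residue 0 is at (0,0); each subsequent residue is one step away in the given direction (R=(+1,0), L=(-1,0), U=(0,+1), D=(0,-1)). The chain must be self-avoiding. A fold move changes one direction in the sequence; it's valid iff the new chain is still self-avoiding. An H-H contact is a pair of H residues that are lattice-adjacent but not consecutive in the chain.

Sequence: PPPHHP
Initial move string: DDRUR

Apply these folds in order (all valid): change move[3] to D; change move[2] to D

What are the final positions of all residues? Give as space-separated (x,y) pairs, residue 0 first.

Answer: (0,0) (0,-1) (0,-2) (0,-3) (0,-4) (1,-4)

Derivation:
Initial moves: DDRUR
Fold: move[3]->D => DDRDR (positions: [(0, 0), (0, -1), (0, -2), (1, -2), (1, -3), (2, -3)])
Fold: move[2]->D => DDDDR (positions: [(0, 0), (0, -1), (0, -2), (0, -3), (0, -4), (1, -4)])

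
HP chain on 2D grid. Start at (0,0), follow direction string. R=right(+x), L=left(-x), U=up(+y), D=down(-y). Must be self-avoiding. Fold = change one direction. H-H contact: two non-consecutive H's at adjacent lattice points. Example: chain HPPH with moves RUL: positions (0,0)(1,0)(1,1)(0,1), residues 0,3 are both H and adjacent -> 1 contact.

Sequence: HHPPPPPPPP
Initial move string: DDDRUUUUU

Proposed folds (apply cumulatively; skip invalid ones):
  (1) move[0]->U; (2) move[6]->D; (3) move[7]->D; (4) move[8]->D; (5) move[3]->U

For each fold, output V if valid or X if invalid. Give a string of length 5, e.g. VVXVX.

Initial: DDDRUUUUU -> [(0, 0), (0, -1), (0, -2), (0, -3), (1, -3), (1, -2), (1, -1), (1, 0), (1, 1), (1, 2)]
Fold 1: move[0]->U => UDDRUUUUU INVALID (collision), skipped
Fold 2: move[6]->D => DDDRUUDUU INVALID (collision), skipped
Fold 3: move[7]->D => DDDRUUUDU INVALID (collision), skipped
Fold 4: move[8]->D => DDDRUUUUD INVALID (collision), skipped
Fold 5: move[3]->U => DDDUUUUUU INVALID (collision), skipped

Answer: XXXXX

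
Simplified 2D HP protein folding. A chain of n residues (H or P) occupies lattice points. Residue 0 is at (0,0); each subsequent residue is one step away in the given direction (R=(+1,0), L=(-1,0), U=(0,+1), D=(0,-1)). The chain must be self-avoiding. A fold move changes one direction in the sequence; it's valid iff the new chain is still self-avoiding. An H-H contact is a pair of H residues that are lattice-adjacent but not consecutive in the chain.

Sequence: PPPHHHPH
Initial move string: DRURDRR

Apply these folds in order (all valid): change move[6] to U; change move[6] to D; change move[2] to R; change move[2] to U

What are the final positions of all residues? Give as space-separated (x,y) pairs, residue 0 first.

Initial moves: DRURDRR
Fold: move[6]->U => DRURDRU (positions: [(0, 0), (0, -1), (1, -1), (1, 0), (2, 0), (2, -1), (3, -1), (3, 0)])
Fold: move[6]->D => DRURDRD (positions: [(0, 0), (0, -1), (1, -1), (1, 0), (2, 0), (2, -1), (3, -1), (3, -2)])
Fold: move[2]->R => DRRRDRD (positions: [(0, 0), (0, -1), (1, -1), (2, -1), (3, -1), (3, -2), (4, -2), (4, -3)])
Fold: move[2]->U => DRURDRD (positions: [(0, 0), (0, -1), (1, -1), (1, 0), (2, 0), (2, -1), (3, -1), (3, -2)])

Answer: (0,0) (0,-1) (1,-1) (1,0) (2,0) (2,-1) (3,-1) (3,-2)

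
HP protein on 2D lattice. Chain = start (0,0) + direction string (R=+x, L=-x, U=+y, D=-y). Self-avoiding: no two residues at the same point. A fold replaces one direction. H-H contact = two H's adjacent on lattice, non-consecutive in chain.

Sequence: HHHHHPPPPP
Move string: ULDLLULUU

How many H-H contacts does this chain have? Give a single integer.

Positions: [(0, 0), (0, 1), (-1, 1), (-1, 0), (-2, 0), (-3, 0), (-3, 1), (-4, 1), (-4, 2), (-4, 3)]
H-H contact: residue 0 @(0,0) - residue 3 @(-1, 0)

Answer: 1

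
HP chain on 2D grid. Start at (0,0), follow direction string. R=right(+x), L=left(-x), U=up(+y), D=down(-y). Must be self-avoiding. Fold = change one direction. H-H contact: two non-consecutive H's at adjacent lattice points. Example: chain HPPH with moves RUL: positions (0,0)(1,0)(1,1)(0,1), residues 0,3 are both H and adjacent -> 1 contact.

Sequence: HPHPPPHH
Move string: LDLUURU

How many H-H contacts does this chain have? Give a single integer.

Answer: 0

Derivation:
Positions: [(0, 0), (-1, 0), (-1, -1), (-2, -1), (-2, 0), (-2, 1), (-1, 1), (-1, 2)]
No H-H contacts found.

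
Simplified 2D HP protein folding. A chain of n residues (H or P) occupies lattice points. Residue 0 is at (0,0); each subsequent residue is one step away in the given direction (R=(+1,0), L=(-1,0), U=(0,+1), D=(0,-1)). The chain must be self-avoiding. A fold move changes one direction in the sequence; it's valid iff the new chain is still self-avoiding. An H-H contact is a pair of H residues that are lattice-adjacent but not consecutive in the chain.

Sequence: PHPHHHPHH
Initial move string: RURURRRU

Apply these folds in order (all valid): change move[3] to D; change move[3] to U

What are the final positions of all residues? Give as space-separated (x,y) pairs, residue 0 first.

Answer: (0,0) (1,0) (1,1) (2,1) (2,2) (3,2) (4,2) (5,2) (5,3)

Derivation:
Initial moves: RURURRRU
Fold: move[3]->D => RURDRRRU (positions: [(0, 0), (1, 0), (1, 1), (2, 1), (2, 0), (3, 0), (4, 0), (5, 0), (5, 1)])
Fold: move[3]->U => RURURRRU (positions: [(0, 0), (1, 0), (1, 1), (2, 1), (2, 2), (3, 2), (4, 2), (5, 2), (5, 3)])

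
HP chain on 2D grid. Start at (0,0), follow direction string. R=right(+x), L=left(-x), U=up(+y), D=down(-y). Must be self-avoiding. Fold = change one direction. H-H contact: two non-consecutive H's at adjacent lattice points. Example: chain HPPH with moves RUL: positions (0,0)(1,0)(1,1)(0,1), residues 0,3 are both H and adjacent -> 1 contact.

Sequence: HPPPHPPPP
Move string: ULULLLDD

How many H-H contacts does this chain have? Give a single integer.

Answer: 0

Derivation:
Positions: [(0, 0), (0, 1), (-1, 1), (-1, 2), (-2, 2), (-3, 2), (-4, 2), (-4, 1), (-4, 0)]
No H-H contacts found.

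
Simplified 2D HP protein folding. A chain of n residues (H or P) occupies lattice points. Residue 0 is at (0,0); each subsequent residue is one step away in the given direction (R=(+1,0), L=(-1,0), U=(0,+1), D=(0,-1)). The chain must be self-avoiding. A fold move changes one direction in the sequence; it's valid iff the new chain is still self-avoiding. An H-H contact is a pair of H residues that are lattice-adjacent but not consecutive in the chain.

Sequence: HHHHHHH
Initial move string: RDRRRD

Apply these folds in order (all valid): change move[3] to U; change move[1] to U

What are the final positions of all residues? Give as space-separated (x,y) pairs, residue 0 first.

Initial moves: RDRRRD
Fold: move[3]->U => RDRURD (positions: [(0, 0), (1, 0), (1, -1), (2, -1), (2, 0), (3, 0), (3, -1)])
Fold: move[1]->U => RURURD (positions: [(0, 0), (1, 0), (1, 1), (2, 1), (2, 2), (3, 2), (3, 1)])

Answer: (0,0) (1,0) (1,1) (2,1) (2,2) (3,2) (3,1)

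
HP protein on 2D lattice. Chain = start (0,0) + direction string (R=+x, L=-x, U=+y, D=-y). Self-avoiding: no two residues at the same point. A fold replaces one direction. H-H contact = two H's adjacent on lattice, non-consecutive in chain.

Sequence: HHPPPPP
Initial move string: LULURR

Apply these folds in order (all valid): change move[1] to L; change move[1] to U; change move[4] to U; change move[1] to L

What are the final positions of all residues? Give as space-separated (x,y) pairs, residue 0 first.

Initial moves: LULURR
Fold: move[1]->L => LLLURR (positions: [(0, 0), (-1, 0), (-2, 0), (-3, 0), (-3, 1), (-2, 1), (-1, 1)])
Fold: move[1]->U => LULURR (positions: [(0, 0), (-1, 0), (-1, 1), (-2, 1), (-2, 2), (-1, 2), (0, 2)])
Fold: move[4]->U => LULUUR (positions: [(0, 0), (-1, 0), (-1, 1), (-2, 1), (-2, 2), (-2, 3), (-1, 3)])
Fold: move[1]->L => LLLUUR (positions: [(0, 0), (-1, 0), (-2, 0), (-3, 0), (-3, 1), (-3, 2), (-2, 2)])

Answer: (0,0) (-1,0) (-2,0) (-3,0) (-3,1) (-3,2) (-2,2)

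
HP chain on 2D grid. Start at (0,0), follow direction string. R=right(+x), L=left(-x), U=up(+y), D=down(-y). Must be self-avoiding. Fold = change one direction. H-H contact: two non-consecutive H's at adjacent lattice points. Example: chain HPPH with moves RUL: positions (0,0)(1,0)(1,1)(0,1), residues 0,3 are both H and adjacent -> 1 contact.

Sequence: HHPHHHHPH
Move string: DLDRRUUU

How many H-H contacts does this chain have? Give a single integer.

Answer: 2

Derivation:
Positions: [(0, 0), (0, -1), (-1, -1), (-1, -2), (0, -2), (1, -2), (1, -1), (1, 0), (1, 1)]
H-H contact: residue 1 @(0,-1) - residue 6 @(1, -1)
H-H contact: residue 1 @(0,-1) - residue 4 @(0, -2)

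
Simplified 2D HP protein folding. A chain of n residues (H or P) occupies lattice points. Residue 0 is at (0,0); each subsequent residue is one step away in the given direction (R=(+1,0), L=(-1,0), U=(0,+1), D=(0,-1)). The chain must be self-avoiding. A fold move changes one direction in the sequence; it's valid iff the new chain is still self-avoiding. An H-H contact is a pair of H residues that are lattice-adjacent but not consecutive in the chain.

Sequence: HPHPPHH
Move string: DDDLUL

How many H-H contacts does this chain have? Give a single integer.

Positions: [(0, 0), (0, -1), (0, -2), (0, -3), (-1, -3), (-1, -2), (-2, -2)]
H-H contact: residue 2 @(0,-2) - residue 5 @(-1, -2)

Answer: 1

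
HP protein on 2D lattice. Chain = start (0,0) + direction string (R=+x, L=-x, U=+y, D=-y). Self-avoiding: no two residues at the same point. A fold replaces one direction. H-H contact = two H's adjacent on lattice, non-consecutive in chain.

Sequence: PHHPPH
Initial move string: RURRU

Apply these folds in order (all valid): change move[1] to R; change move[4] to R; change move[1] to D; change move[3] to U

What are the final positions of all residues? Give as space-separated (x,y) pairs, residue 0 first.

Initial moves: RURRU
Fold: move[1]->R => RRRRU (positions: [(0, 0), (1, 0), (2, 0), (3, 0), (4, 0), (4, 1)])
Fold: move[4]->R => RRRRR (positions: [(0, 0), (1, 0), (2, 0), (3, 0), (4, 0), (5, 0)])
Fold: move[1]->D => RDRRR (positions: [(0, 0), (1, 0), (1, -1), (2, -1), (3, -1), (4, -1)])
Fold: move[3]->U => RDRUR (positions: [(0, 0), (1, 0), (1, -1), (2, -1), (2, 0), (3, 0)])

Answer: (0,0) (1,0) (1,-1) (2,-1) (2,0) (3,0)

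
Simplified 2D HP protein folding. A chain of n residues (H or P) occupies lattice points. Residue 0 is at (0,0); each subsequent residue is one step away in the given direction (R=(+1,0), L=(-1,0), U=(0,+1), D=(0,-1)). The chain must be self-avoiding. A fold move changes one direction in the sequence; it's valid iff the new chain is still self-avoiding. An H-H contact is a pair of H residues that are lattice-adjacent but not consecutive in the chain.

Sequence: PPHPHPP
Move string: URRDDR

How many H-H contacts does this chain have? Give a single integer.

Positions: [(0, 0), (0, 1), (1, 1), (2, 1), (2, 0), (2, -1), (3, -1)]
No H-H contacts found.

Answer: 0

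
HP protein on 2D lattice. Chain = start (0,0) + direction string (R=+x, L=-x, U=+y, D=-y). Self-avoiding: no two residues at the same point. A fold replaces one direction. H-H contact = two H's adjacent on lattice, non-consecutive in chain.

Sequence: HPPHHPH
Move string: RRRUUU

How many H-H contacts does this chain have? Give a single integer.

Answer: 0

Derivation:
Positions: [(0, 0), (1, 0), (2, 0), (3, 0), (3, 1), (3, 2), (3, 3)]
No H-H contacts found.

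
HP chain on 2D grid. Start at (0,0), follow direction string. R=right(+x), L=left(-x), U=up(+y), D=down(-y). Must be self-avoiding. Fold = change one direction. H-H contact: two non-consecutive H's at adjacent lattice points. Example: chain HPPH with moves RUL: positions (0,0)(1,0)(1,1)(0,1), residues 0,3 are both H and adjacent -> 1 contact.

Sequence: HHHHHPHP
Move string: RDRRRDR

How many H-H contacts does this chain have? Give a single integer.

Positions: [(0, 0), (1, 0), (1, -1), (2, -1), (3, -1), (4, -1), (4, -2), (5, -2)]
No H-H contacts found.

Answer: 0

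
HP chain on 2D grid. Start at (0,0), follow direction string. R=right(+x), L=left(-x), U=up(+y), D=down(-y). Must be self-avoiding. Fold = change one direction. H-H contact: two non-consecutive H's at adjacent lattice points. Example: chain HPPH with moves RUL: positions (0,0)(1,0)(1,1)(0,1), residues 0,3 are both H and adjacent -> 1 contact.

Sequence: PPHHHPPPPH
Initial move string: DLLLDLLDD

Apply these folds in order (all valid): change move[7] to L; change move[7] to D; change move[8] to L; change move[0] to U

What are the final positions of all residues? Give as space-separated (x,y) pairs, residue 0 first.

Answer: (0,0) (0,1) (-1,1) (-2,1) (-3,1) (-3,0) (-4,0) (-5,0) (-5,-1) (-6,-1)

Derivation:
Initial moves: DLLLDLLDD
Fold: move[7]->L => DLLLDLLLD (positions: [(0, 0), (0, -1), (-1, -1), (-2, -1), (-3, -1), (-3, -2), (-4, -2), (-5, -2), (-6, -2), (-6, -3)])
Fold: move[7]->D => DLLLDLLDD (positions: [(0, 0), (0, -1), (-1, -1), (-2, -1), (-3, -1), (-3, -2), (-4, -2), (-5, -2), (-5, -3), (-5, -4)])
Fold: move[8]->L => DLLLDLLDL (positions: [(0, 0), (0, -1), (-1, -1), (-2, -1), (-3, -1), (-3, -2), (-4, -2), (-5, -2), (-5, -3), (-6, -3)])
Fold: move[0]->U => ULLLDLLDL (positions: [(0, 0), (0, 1), (-1, 1), (-2, 1), (-3, 1), (-3, 0), (-4, 0), (-5, 0), (-5, -1), (-6, -1)])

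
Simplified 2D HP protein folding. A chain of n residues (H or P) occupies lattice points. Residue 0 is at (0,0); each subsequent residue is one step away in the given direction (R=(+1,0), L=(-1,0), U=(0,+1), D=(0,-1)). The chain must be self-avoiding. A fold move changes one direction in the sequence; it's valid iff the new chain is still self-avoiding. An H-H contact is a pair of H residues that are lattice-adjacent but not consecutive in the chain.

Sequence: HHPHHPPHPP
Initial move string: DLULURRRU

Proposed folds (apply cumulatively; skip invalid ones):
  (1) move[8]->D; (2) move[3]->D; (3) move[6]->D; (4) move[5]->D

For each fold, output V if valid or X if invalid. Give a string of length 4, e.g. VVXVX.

Answer: VXXX

Derivation:
Initial: DLULURRRU -> [(0, 0), (0, -1), (-1, -1), (-1, 0), (-2, 0), (-2, 1), (-1, 1), (0, 1), (1, 1), (1, 2)]
Fold 1: move[8]->D => DLULURRRD VALID
Fold 2: move[3]->D => DLUDURRRD INVALID (collision), skipped
Fold 3: move[6]->D => DLULURDRD INVALID (collision), skipped
Fold 4: move[5]->D => DLULUDRRD INVALID (collision), skipped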